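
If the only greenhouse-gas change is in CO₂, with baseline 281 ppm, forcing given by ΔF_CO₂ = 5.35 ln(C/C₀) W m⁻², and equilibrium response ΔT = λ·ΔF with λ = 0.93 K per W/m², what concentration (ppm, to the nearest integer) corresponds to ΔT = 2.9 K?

C ≈ 503 ppm

Required forcing: ΔF = ΔT/λ = 2.9/0.93 = 3.1183 W/m².
Then ln(C/281) = ΔF/5.35 = 3.1183/5.35 = 0.58286.
So C = 281 × e^0.58286 = 281 × 1.79115 = 503.31 ppm.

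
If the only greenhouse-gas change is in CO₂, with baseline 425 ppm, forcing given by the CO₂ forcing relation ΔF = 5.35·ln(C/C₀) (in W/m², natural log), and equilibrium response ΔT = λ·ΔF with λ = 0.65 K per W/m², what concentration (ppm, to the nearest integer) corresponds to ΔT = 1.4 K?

Required forcing: ΔF = ΔT/λ = 1.4/0.65 = 2.1538 W/m².
Then ln(C/425) = ΔF/5.35 = 2.1538/5.35 = 0.40258.
So C = 425 × e^0.40258 = 425 × 1.49568 = 635.66 ppm.

C ≈ 636 ppm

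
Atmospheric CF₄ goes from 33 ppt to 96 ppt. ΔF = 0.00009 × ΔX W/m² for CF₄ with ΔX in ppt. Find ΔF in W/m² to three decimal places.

ΔF = 0.006 W/m²

CF₄: ΔF = 0.00009 × (96 − 33) = 0.00009 × 63 = 0.0057 W/m².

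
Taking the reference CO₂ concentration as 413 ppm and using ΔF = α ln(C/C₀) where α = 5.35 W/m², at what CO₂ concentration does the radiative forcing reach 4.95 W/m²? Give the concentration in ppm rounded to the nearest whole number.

C ≈ 1042 ppm

Set 5.35 ln(C/413) = 4.95, so ln(C/413) = 4.95/5.35 = 0.92523.
Then C/413 = e^0.92523 = 2.52245, giving C = 413 × 2.52245 = 1041.77 ppm.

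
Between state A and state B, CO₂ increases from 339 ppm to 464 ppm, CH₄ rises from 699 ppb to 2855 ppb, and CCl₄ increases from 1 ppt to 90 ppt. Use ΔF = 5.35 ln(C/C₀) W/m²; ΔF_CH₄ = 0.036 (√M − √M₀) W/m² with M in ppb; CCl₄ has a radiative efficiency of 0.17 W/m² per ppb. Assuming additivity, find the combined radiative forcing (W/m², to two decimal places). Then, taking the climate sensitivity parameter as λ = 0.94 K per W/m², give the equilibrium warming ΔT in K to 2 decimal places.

ΔF = 2.67 W/m²; ΔT = 2.51 K

CO₂: 5.35 × ln(464/339) = 5.35 × ln(1.36873) = 5.35 × 0.31388 = 1.6793 W/m².
CH₄: 0.036 × (√2855 − √699) = 0.036 × (53.4322 − 26.4386) = 0.036 × 26.9936 = 0.9718 W/m².
CCl₄: Δ = 90 − 1 = 89 ppt = 0.089 ppb; ΔF = 0.17 × 0.089 = 0.0151 W/m².
Total ΔF = 1.6793 + 0.9718 + 0.0151 = 2.6662 W/m².
ΔT = λ ΔF = 0.94 × 2.67 = 2.5098 K.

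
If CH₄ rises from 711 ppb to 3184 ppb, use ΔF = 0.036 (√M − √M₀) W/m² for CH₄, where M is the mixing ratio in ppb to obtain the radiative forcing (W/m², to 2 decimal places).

CH₄: 0.036 × (√3184 − √711) = 0.036 × (56.4269 − 26.6646) = 0.036 × 29.7623 = 1.0714 W/m².

ΔF = 1.07 W/m²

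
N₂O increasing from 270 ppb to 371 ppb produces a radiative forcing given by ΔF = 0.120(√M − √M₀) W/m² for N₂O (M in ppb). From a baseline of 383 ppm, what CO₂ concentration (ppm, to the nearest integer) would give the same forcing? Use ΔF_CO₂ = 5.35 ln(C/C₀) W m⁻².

N₂O forcing: 0.120 × (√371 − √270) = 0.120 × (19.2614 − 16.4317) = 0.120 × 2.8297 = 0.33956 W/m².
Set 5.35 ln(C/383) = 0.33956: ln(C/383) = 0.33956/5.35 = 0.06347, so C = 383 × e^0.06347 = 383 × 1.06553 = 408.10 ppm.

C ≈ 408 ppm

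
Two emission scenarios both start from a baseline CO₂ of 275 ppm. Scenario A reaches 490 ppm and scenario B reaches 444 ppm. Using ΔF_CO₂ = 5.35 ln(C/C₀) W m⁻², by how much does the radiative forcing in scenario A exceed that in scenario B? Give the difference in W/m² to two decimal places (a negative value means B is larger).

ΔF_A = 5.35 ln(490/275) = 5.35 × 0.57763 = 3.0903 W/m².
ΔF_B = 5.35 ln(444/275) = 5.35 × 0.47905 = 2.5629 W/m².
Difference: 3.0903 − 2.5629 = 0.5274 W/m².

ΔF_A − ΔF_B = 0.53 W/m²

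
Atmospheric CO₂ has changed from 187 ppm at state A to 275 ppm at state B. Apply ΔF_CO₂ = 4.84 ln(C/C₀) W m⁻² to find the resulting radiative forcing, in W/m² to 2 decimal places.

CO₂: 4.84 × ln(275/187) = 4.84 × ln(1.47059) = 4.84 × 0.38566 = 1.8666 W/m².

ΔF = 1.87 W/m²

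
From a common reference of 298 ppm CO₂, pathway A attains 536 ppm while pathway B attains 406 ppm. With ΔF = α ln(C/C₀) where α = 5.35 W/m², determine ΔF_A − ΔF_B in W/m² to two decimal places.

ΔF_A = 5.35 ln(536/298) = 5.35 × 0.58704 = 3.1407 W/m².
ΔF_B = 5.35 ln(406/298) = 5.35 × 0.30926 = 1.6545 W/m².
Difference: 3.1407 − 1.6545 = 1.4862 W/m².

ΔF_A − ΔF_B = 1.49 W/m²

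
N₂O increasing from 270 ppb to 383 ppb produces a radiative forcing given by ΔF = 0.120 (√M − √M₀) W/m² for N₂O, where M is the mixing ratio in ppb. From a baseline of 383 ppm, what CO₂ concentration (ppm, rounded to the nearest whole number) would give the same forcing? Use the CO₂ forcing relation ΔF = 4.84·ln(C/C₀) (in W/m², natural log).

C ≈ 414 ppm

N₂O forcing: 0.120 × (√383 − √270) = 0.120 × (19.5704 − 16.4317) = 0.120 × 3.1387 = 0.37664 W/m².
Set 4.84 ln(C/383) = 0.37664: ln(C/383) = 0.37664/4.84 = 0.07782, so C = 383 × e^0.07782 = 383 × 1.08093 = 414.00 ppm.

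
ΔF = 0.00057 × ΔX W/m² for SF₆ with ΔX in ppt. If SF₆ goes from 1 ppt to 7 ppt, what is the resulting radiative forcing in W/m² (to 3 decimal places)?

SF₆: ΔF = 0.00057 × (7 − 1) = 0.00057 × 6 = 0.0034 W/m².

ΔF = 0.003 W/m²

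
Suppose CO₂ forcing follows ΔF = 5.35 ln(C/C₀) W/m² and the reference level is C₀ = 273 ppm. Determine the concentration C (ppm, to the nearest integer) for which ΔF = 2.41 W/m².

C ≈ 428 ppm

Set 5.35 ln(C/273) = 2.41, so ln(C/273) = 2.41/5.35 = 0.45047.
Then C/273 = e^0.45047 = 1.56905, giving C = 273 × 1.56905 = 428.35 ppm.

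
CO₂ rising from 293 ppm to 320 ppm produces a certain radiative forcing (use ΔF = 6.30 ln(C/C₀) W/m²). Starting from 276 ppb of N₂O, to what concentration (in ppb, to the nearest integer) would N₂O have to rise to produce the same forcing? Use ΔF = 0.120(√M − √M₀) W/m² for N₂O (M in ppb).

CO₂ forcing: 6.30 × ln(320/293) = 6.30 × 0.088148 = 0.55533 W/m².
Set 0.120(√M − √276) = 0.55533: √M = 0.55533/0.120 + √276 = 4.6278 + 16.6132 = 21.2410.
M = (21.2410)² = 451.18 ppb.

M ≈ 451 ppb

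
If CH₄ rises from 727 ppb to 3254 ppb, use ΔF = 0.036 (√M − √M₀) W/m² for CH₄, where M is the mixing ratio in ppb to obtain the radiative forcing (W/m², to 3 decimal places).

ΔF = 1.083 W/m²

CH₄: 0.036 × (√3254 − √727) = 0.036 × (57.0438 − 26.9629) = 0.036 × 30.0809 = 1.0829 W/m².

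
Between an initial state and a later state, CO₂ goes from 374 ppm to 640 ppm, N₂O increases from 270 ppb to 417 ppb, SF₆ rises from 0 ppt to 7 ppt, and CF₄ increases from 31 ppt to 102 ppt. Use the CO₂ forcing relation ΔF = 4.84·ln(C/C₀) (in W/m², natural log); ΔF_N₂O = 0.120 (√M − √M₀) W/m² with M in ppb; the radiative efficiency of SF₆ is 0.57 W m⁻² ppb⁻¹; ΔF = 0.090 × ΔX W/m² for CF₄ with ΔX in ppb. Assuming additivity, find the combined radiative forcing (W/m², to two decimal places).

ΔF = 3.09 W/m²

CO₂: 4.84 × ln(640/374) = 4.84 × ln(1.71123) = 4.84 × 0.53721 = 2.6001 W/m².
N₂O: 0.120 × (√417 − √270) = 0.120 × (20.4206 − 16.4317) = 0.120 × 3.9889 = 0.4787 W/m².
SF₆: Δ = 7 − 0 = 7 ppt = 0.007 ppb; ΔF = 0.57 × 0.007 = 0.0040 W/m².
CF₄: Δ = 102 − 31 = 71 ppt = 0.071 ppb; ΔF = 0.090 × 0.071 = 0.0064 W/m².
Total ΔF = 2.6001 + 0.4787 + 0.0040 + 0.0064 = 3.0892 W/m².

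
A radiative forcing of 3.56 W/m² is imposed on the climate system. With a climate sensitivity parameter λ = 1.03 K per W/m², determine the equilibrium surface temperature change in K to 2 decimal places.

ΔT = 3.67 K

ΔT = λ ΔF = 1.03 × 3.56 = 3.6668 K.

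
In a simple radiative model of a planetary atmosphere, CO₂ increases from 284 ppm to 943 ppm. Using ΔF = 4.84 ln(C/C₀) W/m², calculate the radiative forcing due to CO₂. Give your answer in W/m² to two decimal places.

ΔF = 5.81 W/m²

CO₂: 4.84 × ln(943/284) = 4.84 × ln(3.32042) = 4.84 × 1.20009 = 5.8084 W/m².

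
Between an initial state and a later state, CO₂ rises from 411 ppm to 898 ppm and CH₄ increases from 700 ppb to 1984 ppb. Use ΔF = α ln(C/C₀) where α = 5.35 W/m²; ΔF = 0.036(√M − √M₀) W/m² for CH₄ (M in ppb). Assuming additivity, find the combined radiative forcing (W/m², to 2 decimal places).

ΔF = 4.83 W/m²

CO₂: 5.35 × ln(898/411) = 5.35 × ln(2.18491) = 5.35 × 0.78157 = 4.1814 W/m².
CH₄: 0.036 × (√1984 − √700) = 0.036 × (44.5421 − 26.4575) = 0.036 × 18.0846 = 0.6510 W/m².
Total ΔF = 4.1814 + 0.6510 = 4.8324 W/m².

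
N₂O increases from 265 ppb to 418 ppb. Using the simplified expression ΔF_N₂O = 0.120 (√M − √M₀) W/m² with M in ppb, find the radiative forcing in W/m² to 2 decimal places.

ΔF = 0.50 W/m²

N₂O: 0.120 × (√418 − √265) = 0.120 × (20.4450 − 16.2788) = 0.120 × 4.1662 = 0.4999 W/m².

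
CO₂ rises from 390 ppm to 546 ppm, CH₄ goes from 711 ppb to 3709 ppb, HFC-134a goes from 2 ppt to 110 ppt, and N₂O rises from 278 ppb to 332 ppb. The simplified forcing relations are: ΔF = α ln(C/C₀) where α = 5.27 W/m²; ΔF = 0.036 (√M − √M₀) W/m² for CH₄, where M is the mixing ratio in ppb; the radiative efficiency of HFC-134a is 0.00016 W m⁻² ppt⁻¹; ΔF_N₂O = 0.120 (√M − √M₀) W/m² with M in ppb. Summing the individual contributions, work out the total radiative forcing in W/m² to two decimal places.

CO₂: 5.27 × ln(546/390) = 5.27 × ln(1.40000) = 5.27 × 0.33647 = 1.7732 W/m².
CH₄: 0.036 × (√3709 − √711) = 0.036 × (60.9016 − 26.6646) = 0.036 × 34.2370 = 1.2325 W/m².
HFC-134a: ΔF = 0.00016 × (110 − 2) = 0.00016 × 108 = 0.0173 W/m².
N₂O: 0.120 × (√332 − √278) = 0.120 × (18.2209 − 16.6733) = 0.120 × 1.5476 = 0.1857 W/m².
Total ΔF = 1.7732 + 1.2325 + 0.0173 + 0.1857 = 3.2087 W/m².

ΔF = 3.21 W/m²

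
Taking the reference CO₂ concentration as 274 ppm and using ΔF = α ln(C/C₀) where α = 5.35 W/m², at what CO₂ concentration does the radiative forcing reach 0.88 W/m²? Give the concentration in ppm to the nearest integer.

Set 5.35 ln(C/274) = 0.88, so ln(C/274) = 0.88/5.35 = 0.16449.
Then C/274 = e^0.16449 = 1.17879, giving C = 274 × 1.17879 = 322.99 ppm.

C ≈ 323 ppm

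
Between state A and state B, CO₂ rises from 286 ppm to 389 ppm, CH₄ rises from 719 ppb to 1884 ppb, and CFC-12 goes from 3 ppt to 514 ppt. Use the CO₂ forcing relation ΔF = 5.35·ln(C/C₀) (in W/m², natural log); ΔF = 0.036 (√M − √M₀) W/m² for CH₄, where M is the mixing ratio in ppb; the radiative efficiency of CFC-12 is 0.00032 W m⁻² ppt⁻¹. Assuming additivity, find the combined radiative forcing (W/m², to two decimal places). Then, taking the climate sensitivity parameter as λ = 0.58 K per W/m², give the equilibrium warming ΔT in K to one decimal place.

CO₂: 5.35 × ln(389/286) = 5.35 × ln(1.36014) = 5.35 × 0.30759 = 1.6456 W/m².
CH₄: 0.036 × (√1884 − √719) = 0.036 × (43.4051 − 26.8142) = 0.036 × 16.5909 = 0.5973 W/m².
CFC-12: ΔF = 0.00032 × (514 − 3) = 0.00032 × 511 = 0.1635 W/m².
Total ΔF = 1.6456 + 0.5973 + 0.1635 = 2.4064 W/m².
ΔT = λ ΔF = 0.58 × 2.41 = 1.3978 K.

ΔF = 2.41 W/m²; ΔT = 1.4 K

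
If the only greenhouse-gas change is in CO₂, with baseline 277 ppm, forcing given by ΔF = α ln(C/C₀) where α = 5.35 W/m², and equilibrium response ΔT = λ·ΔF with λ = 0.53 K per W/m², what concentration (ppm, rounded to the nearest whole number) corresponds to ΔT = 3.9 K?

Required forcing: ΔF = ΔT/λ = 3.9/0.53 = 7.3585 W/m².
Then ln(C/277) = ΔF/5.35 = 7.3585/5.35 = 1.37542.
So C = 277 × e^1.37542 = 277 × 3.95674 = 1096.02 ppm.

C ≈ 1096 ppm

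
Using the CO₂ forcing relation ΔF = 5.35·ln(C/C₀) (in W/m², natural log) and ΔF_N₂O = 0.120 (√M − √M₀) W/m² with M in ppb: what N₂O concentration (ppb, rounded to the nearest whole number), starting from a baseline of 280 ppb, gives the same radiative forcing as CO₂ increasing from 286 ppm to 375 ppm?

CO₂ forcing: 5.35 × ln(375/286) = 5.35 × 0.270934 = 1.44950 W/m².
Set 0.120(√M − √280) = 1.44950: √M = 1.44950/0.120 + √280 = 12.0792 + 16.7332 = 28.8124.
M = (28.8124)² = 830.15 ppb.

M ≈ 830 ppb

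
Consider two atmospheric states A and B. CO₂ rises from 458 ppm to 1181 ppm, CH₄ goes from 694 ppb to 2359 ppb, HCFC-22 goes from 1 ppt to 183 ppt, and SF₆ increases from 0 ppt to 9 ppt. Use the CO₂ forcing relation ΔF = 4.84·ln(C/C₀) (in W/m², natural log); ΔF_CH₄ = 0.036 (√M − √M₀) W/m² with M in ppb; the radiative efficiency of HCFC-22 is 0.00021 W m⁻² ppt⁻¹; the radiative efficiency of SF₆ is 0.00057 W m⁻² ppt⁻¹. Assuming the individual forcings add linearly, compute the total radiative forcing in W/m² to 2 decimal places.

CO₂: 4.84 × ln(1181/458) = 4.84 × ln(2.57860) = 4.84 × 0.94725 = 4.5847 W/m².
CH₄: 0.036 × (√2359 − √694) = 0.036 × (48.5695 − 26.3439) = 0.036 × 22.2256 = 0.8001 W/m².
HCFC-22: ΔF = 0.00021 × (183 − 1) = 0.00021 × 182 = 0.0382 W/m².
SF₆: ΔF = 0.00057 × (9 − 0) = 0.00057 × 9 = 0.0051 W/m².
Total ΔF = 4.5847 + 0.8001 + 0.0382 + 0.0051 = 5.4281 W/m².

ΔF = 5.43 W/m²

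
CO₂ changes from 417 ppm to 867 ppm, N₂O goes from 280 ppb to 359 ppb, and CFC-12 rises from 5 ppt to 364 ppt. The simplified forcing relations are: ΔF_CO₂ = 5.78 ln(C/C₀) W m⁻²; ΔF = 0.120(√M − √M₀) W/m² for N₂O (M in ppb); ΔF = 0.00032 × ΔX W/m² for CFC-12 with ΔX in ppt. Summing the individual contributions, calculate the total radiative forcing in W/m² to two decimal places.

ΔF = 4.61 W/m²

CO₂: 5.78 × ln(867/417) = 5.78 × ln(2.07914) = 5.78 × 0.73195 = 4.2307 W/m².
N₂O: 0.120 × (√359 − √280) = 0.120 × (18.9473 − 16.7332) = 0.120 × 2.2141 = 0.2657 W/m².
CFC-12: ΔF = 0.00032 × (364 − 5) = 0.00032 × 359 = 0.1149 W/m².
Total ΔF = 4.2307 + 0.2657 + 0.1149 = 4.6113 W/m².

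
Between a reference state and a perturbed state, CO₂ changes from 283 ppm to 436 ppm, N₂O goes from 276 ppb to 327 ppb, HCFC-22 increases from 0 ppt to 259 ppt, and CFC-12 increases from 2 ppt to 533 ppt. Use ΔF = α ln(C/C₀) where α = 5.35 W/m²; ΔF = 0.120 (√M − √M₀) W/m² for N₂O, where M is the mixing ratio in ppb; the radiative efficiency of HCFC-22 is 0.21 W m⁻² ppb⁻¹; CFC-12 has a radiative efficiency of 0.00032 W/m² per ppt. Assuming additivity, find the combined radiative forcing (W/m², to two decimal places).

CO₂: 5.35 × ln(436/283) = 5.35 × ln(1.54064) = 5.35 × 0.43220 = 2.3123 W/m².
N₂O: 0.120 × (√327 − √276) = 0.120 × (18.0831 − 16.6132) = 0.120 × 1.4699 = 0.1764 W/m².
HCFC-22: Δ = 259 − 0 = 259 ppt = 0.259 ppb; ΔF = 0.21 × 0.259 = 0.0544 W/m².
CFC-12: ΔF = 0.00032 × (533 − 2) = 0.00032 × 531 = 0.1699 W/m².
Total ΔF = 2.3123 + 0.1764 + 0.0544 + 0.1699 = 2.7130 W/m².

ΔF = 2.71 W/m²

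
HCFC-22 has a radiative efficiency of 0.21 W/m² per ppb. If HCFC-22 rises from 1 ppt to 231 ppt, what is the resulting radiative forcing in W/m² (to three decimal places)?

ΔF = 0.048 W/m²

HCFC-22: Δ = 231 − 1 = 230 ppt = 0.230 ppb; ΔF = 0.21 × 0.230 = 0.0483 W/m².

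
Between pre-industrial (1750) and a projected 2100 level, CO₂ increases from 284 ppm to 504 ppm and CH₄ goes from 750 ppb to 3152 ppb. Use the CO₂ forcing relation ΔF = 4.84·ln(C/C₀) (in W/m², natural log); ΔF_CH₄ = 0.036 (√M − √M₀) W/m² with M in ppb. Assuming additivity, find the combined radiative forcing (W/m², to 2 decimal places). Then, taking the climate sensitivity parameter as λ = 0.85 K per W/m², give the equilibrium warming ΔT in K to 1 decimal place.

ΔF = 3.81 W/m²; ΔT = 3.2 K

CO₂: 4.84 × ln(504/284) = 4.84 × ln(1.77465) = 4.84 × 0.57360 = 2.7762 W/m².
CH₄: 0.036 × (√3152 − √750) = 0.036 × (56.1427 − 27.3861) = 0.036 × 28.7566 = 1.0352 W/m².
Total ΔF = 2.7762 + 1.0352 = 3.8114 W/m².
ΔT = λ ΔF = 0.85 × 3.81 = 3.2385 K.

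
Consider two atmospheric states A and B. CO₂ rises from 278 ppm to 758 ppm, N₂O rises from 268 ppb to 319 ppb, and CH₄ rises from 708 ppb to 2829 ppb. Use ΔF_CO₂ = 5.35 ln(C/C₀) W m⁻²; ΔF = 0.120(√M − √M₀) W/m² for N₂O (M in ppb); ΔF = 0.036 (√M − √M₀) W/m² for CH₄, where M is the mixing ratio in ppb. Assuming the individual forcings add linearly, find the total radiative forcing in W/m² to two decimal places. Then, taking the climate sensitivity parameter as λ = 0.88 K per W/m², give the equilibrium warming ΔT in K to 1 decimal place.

ΔF = 6.50 W/m²; ΔT = 5.7 K

CO₂: 5.35 × ln(758/278) = 5.35 × ln(2.72662) = 5.35 × 1.00306 = 5.3664 W/m².
N₂O: 0.120 × (√319 − √268) = 0.120 × (17.8606 − 16.3707) = 0.120 × 1.4899 = 0.1788 W/m².
CH₄: 0.036 × (√2829 − √708) = 0.036 × (53.1883 − 26.6083) = 0.036 × 26.5800 = 0.9569 W/m².
Total ΔF = 5.3664 + 0.1788 + 0.9569 = 6.5021 W/m².
ΔT = λ ΔF = 0.88 × 6.50 = 5.7200 K.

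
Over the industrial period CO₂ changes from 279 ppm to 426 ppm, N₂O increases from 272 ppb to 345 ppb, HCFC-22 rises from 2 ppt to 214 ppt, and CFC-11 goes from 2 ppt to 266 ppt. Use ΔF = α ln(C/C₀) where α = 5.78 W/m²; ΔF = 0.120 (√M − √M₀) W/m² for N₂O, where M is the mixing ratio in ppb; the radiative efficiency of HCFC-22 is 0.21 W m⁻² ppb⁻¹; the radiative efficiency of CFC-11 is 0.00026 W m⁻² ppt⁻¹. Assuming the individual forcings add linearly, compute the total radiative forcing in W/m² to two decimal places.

ΔF = 2.81 W/m²

CO₂: 5.78 × ln(426/279) = 5.78 × ln(1.52688) = 5.78 × 0.42323 = 2.4463 W/m².
N₂O: 0.120 × (√345 − √272) = 0.120 × (18.5742 − 16.4924) = 0.120 × 2.0818 = 0.2498 W/m².
HCFC-22: Δ = 214 − 2 = 212 ppt = 0.212 ppb; ΔF = 0.21 × 0.212 = 0.0445 W/m².
CFC-11: ΔF = 0.00026 × (266 − 2) = 0.00026 × 264 = 0.0686 W/m².
Total ΔF = 2.4463 + 0.2498 + 0.0445 + 0.0686 = 2.8092 W/m².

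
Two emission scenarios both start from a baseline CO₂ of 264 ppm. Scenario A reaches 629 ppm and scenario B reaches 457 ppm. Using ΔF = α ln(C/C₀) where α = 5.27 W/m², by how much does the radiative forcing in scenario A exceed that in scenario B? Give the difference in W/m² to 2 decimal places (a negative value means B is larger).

ΔF_A − ΔF_B = 1.68 W/m²

ΔF_A = 5.27 ln(629/264) = 5.27 × 0.86818 = 4.5753 W/m².
ΔF_B = 5.27 ln(457/264) = 5.27 × 0.54873 = 2.8918 W/m².
Difference: 4.5753 − 2.8918 = 1.6835 W/m².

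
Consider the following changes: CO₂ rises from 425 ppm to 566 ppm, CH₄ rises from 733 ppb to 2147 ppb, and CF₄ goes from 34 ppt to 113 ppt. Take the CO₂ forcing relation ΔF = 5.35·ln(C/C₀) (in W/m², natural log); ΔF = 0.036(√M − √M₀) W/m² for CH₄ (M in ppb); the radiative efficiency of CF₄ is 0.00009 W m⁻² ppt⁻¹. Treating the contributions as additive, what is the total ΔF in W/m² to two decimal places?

CO₂: 5.35 × ln(566/425) = 5.35 × ln(1.33176) = 5.35 × 0.28650 = 1.5328 W/m².
CH₄: 0.036 × (√2147 − √733) = 0.036 × (46.3357 − 27.0740) = 0.036 × 19.2617 = 0.6934 W/m².
CF₄: ΔF = 0.00009 × (113 − 34) = 0.00009 × 79 = 0.0071 W/m².
Total ΔF = 1.5328 + 0.6934 + 0.0071 = 2.2333 W/m².

ΔF = 2.23 W/m²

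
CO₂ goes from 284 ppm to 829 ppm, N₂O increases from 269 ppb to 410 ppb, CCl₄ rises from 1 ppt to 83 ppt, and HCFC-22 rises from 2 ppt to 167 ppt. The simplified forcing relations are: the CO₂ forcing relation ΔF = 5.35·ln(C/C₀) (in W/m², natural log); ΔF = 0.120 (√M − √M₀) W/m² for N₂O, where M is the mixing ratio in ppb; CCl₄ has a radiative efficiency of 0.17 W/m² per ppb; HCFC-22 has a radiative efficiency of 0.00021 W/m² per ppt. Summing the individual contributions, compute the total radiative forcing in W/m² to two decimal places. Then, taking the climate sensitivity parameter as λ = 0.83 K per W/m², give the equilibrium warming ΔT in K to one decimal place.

ΔF = 6.24 W/m²; ΔT = 5.2 K

CO₂: 5.35 × ln(829/284) = 5.35 × ln(2.91901) = 5.35 × 1.07124 = 5.7311 W/m².
N₂O: 0.120 × (√410 − √269) = 0.120 × (20.2485 − 16.4012) = 0.120 × 3.8473 = 0.4617 W/m².
CCl₄: Δ = 83 − 1 = 82 ppt = 0.082 ppb; ΔF = 0.17 × 0.082 = 0.0139 W/m².
HCFC-22: ΔF = 0.00021 × (167 − 2) = 0.00021 × 165 = 0.0347 W/m².
Total ΔF = 5.7311 + 0.4617 + 0.0139 + 0.0347 = 6.2414 W/m².
ΔT = λ ΔF = 0.83 × 6.24 = 5.1792 K.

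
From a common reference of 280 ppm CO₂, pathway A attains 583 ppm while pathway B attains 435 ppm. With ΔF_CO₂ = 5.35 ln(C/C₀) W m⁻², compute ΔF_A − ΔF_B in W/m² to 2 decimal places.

ΔF_A = 5.35 ln(583/280) = 5.35 × 0.73340 = 3.9237 W/m².
ΔF_B = 5.35 ln(435/280) = 5.35 × 0.44056 = 2.3570 W/m².
Difference: 3.9237 − 2.3570 = 1.5667 W/m².

ΔF_A − ΔF_B = 1.57 W/m²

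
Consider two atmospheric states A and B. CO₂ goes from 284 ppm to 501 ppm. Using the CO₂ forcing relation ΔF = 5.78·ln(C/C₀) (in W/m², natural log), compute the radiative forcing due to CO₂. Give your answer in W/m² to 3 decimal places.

CO₂ absorption bands are partially saturated, so forcing scales with the logarithm of the concentration ratio.
CO₂: 5.78 × ln(501/284) = 5.78 × ln(1.76408) = 5.78 × 0.56763 = 3.2809 W/m².

ΔF = 3.281 W/m²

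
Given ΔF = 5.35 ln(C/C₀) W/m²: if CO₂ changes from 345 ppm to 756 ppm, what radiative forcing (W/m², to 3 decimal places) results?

CO₂ absorption bands are partially saturated, so forcing scales with the logarithm of the concentration ratio.
CO₂: 5.35 × ln(756/345) = 5.35 × ln(2.19130) = 5.35 × 0.78449 = 4.1970 W/m².

ΔF = 4.197 W/m²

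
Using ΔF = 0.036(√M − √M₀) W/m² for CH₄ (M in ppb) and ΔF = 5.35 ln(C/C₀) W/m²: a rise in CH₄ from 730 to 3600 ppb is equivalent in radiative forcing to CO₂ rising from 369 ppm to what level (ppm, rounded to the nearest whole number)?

C ≈ 461 ppm

CH₄ forcing: 0.036 × (√3600 − √730) = 0.036 × (60.0000 − 27.0185) = 0.036 × 32.9815 = 1.18733 W/m².
Set 5.35 ln(C/369) = 1.18733: ln(C/369) = 1.18733/5.35 = 0.22193, so C = 369 × e^0.22193 = 369 × 1.24848 = 460.69 ppm.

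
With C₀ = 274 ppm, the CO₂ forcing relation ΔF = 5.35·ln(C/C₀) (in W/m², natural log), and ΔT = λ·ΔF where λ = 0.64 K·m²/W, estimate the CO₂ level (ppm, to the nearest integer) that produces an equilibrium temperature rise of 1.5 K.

Required forcing: ΔF = ΔT/λ = 1.5/0.64 = 2.3438 W/m².
Then ln(C/274) = ΔF/5.35 = 2.3438/5.35 = 0.43809.
So C = 274 × e^0.43809 = 274 × 1.54974 = 424.63 ppm.

C ≈ 425 ppm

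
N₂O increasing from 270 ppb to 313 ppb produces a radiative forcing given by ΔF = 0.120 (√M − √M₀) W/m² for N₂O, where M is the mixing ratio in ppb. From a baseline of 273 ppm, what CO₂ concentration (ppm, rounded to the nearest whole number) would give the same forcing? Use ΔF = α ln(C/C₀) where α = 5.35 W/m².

N₂O forcing: 0.120 × (√313 − √270) = 0.120 × (17.6918 − 16.4317) = 0.120 × 1.2601 = 0.15121 W/m².
Set 5.35 ln(C/273) = 0.15121: ln(C/273) = 0.15121/5.35 = 0.02826, so C = 273 × e^0.02826 = 273 × 1.02866 = 280.82 ppm.

C ≈ 281 ppm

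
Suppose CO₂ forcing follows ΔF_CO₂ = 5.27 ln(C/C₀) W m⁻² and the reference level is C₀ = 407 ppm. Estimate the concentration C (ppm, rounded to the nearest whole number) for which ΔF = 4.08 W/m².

Set 5.27 ln(C/407) = 4.08, so ln(C/407) = 4.08/5.27 = 0.77419.
Then C/407 = e^0.77419 = 2.16883, giving C = 407 × 2.16883 = 882.71 ppm.

C ≈ 883 ppm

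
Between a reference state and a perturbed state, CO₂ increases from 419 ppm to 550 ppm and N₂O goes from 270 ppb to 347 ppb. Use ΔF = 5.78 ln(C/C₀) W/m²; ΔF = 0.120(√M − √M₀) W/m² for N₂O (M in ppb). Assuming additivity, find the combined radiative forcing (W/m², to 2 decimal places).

CO₂: 5.78 × ln(550/419) = 5.78 × ln(1.31265) = 5.78 × 0.27205 = 1.5724 W/m².
N₂O: 0.120 × (√347 − √270) = 0.120 × (18.6279 − 16.4317) = 0.120 × 2.1962 = 0.2635 W/m².
Total ΔF = 1.5724 + 0.2635 = 1.8359 W/m².

ΔF = 1.84 W/m²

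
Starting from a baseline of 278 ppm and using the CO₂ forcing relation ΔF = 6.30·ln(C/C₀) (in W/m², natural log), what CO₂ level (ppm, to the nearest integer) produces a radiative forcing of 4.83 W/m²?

C ≈ 598 ppm

Set 6.30 ln(C/278) = 4.83, so ln(C/278) = 4.83/6.30 = 0.76667.
Then C/278 = e^0.76667 = 2.15259, giving C = 278 × 2.15259 = 598.42 ppm.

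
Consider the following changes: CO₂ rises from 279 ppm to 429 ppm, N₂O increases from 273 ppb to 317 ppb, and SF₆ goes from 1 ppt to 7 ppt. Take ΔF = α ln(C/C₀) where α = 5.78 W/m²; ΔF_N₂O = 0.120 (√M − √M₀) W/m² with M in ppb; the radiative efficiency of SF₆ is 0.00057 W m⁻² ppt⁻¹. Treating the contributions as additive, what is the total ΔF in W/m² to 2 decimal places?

ΔF = 2.64 W/m²

CO₂: 5.78 × ln(429/279) = 5.78 × ln(1.53763) = 5.78 × 0.43024 = 2.4868 W/m².
N₂O: 0.120 × (√317 − √273) = 0.120 × (17.8045 − 16.5227) = 0.120 × 1.2818 = 0.1538 W/m².
SF₆: ΔF = 0.00057 × (7 − 1) = 0.00057 × 6 = 0.0034 W/m².
Total ΔF = 2.4868 + 0.1538 + 0.0034 = 2.6440 W/m².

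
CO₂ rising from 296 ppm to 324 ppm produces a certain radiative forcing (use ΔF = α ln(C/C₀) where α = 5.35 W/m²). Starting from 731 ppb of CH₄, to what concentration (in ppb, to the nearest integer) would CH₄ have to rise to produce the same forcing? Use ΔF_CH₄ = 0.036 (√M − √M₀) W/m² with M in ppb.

CO₂ forcing: 5.35 × ln(324/296) = 5.35 × 0.090384 = 0.48355 W/m².
Set 0.036(√M − √731) = 0.48355: √M = 0.48355/0.036 + √731 = 13.4319 + 27.0370 = 40.4689.
M = (40.4689)² = 1637.73 ppb.

M ≈ 1638 ppb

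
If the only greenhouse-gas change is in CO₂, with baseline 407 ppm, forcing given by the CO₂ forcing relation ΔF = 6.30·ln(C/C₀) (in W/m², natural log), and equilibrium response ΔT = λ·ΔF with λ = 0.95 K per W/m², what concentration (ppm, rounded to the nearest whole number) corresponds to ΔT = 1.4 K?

Required forcing: ΔF = ΔT/λ = 1.4/0.95 = 1.4737 W/m².
Then ln(C/407) = ΔF/6.30 = 1.4737/6.30 = 0.23392.
So C = 407 × e^0.23392 = 407 × 1.26354 = 514.26 ppm.

C ≈ 514 ppm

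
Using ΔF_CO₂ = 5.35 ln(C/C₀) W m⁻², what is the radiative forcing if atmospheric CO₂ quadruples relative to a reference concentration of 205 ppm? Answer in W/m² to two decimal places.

ΔF = 5.35 × ln(4) = 5.35 × 1.38629 = 7.4167 W/m².

ΔF = 7.42 W/m²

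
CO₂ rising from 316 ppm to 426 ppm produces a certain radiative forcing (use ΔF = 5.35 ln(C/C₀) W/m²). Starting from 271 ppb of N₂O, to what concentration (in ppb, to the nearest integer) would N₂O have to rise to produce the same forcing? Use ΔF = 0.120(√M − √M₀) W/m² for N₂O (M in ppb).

CO₂ forcing: 5.35 × ln(426/316) = 5.35 × 0.298697 = 1.59803 W/m².
Set 0.120(√M − √271) = 1.59803: √M = 1.59803/0.120 + √271 = 13.3169 + 16.4621 = 29.7790.
M = (29.7790)² = 886.79 ppb.

M ≈ 887 ppb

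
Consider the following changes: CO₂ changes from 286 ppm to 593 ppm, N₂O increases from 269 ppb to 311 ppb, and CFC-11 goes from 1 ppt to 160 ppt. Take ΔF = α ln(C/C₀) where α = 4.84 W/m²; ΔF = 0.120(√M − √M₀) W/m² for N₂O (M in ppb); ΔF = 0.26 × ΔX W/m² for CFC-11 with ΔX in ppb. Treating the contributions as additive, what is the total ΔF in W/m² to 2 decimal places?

ΔF = 3.72 W/m²

CO₂: 4.84 × ln(593/286) = 4.84 × ln(2.07343) = 4.84 × 0.72920 = 3.5293 W/m².
N₂O: 0.120 × (√311 − √269) = 0.120 × (17.6352 − 16.4012) = 0.120 × 1.2340 = 0.1481 W/m².
CFC-11: Δ = 160 − 1 = 159 ppt = 0.159 ppb; ΔF = 0.26 × 0.159 = 0.0413 W/m².
Total ΔF = 3.5293 + 0.1481 + 0.0413 = 3.7187 W/m².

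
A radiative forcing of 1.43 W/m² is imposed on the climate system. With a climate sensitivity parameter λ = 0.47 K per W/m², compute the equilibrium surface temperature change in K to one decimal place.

ΔT = λ ΔF = 0.47 × 1.43 = 0.6721 K.

ΔT = 0.7 K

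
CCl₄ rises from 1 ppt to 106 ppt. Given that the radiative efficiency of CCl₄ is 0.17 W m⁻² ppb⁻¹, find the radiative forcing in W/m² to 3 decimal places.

ΔF = 0.018 W/m²

CCl₄: Δ = 106 − 1 = 105 ppt = 0.105 ppb; ΔF = 0.17 × 0.105 = 0.0179 W/m².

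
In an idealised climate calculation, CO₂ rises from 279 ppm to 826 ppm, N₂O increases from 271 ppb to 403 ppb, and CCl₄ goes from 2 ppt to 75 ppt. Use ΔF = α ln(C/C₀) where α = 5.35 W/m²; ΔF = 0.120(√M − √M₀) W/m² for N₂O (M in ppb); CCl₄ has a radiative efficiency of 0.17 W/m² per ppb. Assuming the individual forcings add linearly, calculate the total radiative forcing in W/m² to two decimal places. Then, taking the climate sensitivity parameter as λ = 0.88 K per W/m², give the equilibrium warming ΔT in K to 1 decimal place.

ΔF = 6.25 W/m²; ΔT = 5.5 K

CO₂: 5.35 × ln(826/279) = 5.35 × ln(2.96057) = 5.35 × 1.08538 = 5.8068 W/m².
N₂O: 0.120 × (√403 − √271) = 0.120 × (20.0749 − 16.4621) = 0.120 × 3.6128 = 0.4335 W/m².
CCl₄: Δ = 75 − 2 = 73 ppt = 0.073 ppb; ΔF = 0.17 × 0.073 = 0.0124 W/m².
Total ΔF = 5.8068 + 0.4335 + 0.0124 = 6.2527 W/m².
ΔT = λ ΔF = 0.88 × 6.25 = 5.5000 K.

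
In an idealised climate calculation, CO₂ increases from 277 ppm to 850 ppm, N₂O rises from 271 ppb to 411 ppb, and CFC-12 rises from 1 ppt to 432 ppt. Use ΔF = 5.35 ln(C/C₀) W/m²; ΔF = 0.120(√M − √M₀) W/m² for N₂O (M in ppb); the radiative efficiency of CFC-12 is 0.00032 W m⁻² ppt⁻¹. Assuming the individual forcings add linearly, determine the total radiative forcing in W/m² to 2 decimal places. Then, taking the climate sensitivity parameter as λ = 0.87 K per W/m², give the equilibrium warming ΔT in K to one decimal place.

ΔF = 6.59 W/m²; ΔT = 5.7 K

CO₂: 5.35 × ln(850/277) = 5.35 × ln(3.06859) = 5.35 × 1.12122 = 5.9985 W/m².
N₂O: 0.120 × (√411 − √271) = 0.120 × (20.2731 − 16.4621) = 0.120 × 3.8110 = 0.4573 W/m².
CFC-12: ΔF = 0.00032 × (432 − 1) = 0.00032 × 431 = 0.1379 W/m².
Total ΔF = 5.9985 + 0.4573 + 0.1379 = 6.5937 W/m².
ΔT = λ ΔF = 0.87 × 6.59 = 5.7333 K.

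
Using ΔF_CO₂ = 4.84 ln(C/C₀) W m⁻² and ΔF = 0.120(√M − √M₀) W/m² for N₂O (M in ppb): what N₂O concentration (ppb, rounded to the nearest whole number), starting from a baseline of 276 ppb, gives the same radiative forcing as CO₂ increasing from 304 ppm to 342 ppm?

M ≈ 456 ppb

CO₂ forcing: 4.84 × ln(342/304) = 4.84 × 0.117783 = 0.57007 W/m².
Set 0.120(√M − √276) = 0.57007: √M = 0.57007/0.120 + √276 = 4.7506 + 16.6132 = 21.3638.
M = (21.3638)² = 456.41 ppb.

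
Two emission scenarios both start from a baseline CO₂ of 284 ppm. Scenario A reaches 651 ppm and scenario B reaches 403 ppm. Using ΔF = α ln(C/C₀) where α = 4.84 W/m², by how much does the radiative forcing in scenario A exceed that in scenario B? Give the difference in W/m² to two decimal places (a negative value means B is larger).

ΔF_A − ΔF_B = 2.32 W/m²

ΔF_A = 4.84 ln(651/284) = 4.84 × 0.82954 = 4.0150 W/m².
ΔF_B = 4.84 ln(403/284) = 4.84 × 0.34996 = 1.6938 W/m².
Difference: 4.0150 − 1.6938 = 2.3212 W/m².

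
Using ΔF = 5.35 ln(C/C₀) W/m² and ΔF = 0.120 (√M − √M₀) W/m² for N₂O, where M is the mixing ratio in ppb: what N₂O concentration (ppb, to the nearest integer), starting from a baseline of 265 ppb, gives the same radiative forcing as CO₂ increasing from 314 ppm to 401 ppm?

CO₂ forcing: 5.35 × ln(401/314) = 5.35 × 0.244568 = 1.30844 W/m².
Set 0.120(√M − √265) = 1.30844: √M = 1.30844/0.120 + √265 = 10.9037 + 16.2788 = 27.1825.
M = (27.1825)² = 738.89 ppb.

M ≈ 739 ppb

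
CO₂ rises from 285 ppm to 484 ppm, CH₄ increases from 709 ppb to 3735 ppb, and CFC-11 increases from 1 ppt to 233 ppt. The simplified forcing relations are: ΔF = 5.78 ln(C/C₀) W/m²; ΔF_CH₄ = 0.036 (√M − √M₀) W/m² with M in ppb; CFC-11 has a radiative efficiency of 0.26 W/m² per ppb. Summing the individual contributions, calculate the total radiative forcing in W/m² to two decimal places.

CO₂: 5.78 × ln(484/285) = 5.78 × ln(1.69825) = 5.78 × 0.52960 = 3.0611 W/m².
CH₄: 0.036 × (√3735 − √709) = 0.036 × (61.1146 − 26.6271) = 0.036 × 34.4875 = 1.2416 W/m².
CFC-11: Δ = 233 − 1 = 232 ppt = 0.232 ppb; ΔF = 0.26 × 0.232 = 0.0603 W/m².
Total ΔF = 3.0611 + 1.2416 + 0.0603 = 4.3630 W/m².

ΔF = 4.36 W/m²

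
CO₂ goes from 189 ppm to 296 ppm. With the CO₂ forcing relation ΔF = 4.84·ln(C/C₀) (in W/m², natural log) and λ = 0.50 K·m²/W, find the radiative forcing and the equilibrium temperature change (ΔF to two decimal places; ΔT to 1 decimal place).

CO₂: 4.84 × ln(296/189) = 4.84 × ln(1.56614) = 4.84 × 0.44861 = 2.1713 W/m².
ΔT = λ ΔF = 0.50 × 2.17 = 1.0850 K.

ΔF = 2.17 W/m²; ΔT = 1.1 K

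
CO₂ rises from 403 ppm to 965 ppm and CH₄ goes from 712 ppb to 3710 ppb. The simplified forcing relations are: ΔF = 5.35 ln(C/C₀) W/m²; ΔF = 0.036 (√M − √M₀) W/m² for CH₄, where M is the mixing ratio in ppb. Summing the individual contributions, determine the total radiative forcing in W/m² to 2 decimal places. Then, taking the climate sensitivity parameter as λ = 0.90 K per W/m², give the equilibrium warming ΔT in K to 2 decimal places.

ΔF = 5.90 W/m²; ΔT = 5.31 K

CO₂: 5.35 × ln(965/403) = 5.35 × ln(2.39454) = 5.35 × 0.87319 = 4.6716 W/m².
CH₄: 0.036 × (√3710 − √712) = 0.036 × (60.9098 − 26.6833) = 0.036 × 34.2265 = 1.2322 W/m².
Total ΔF = 4.6716 + 1.2322 = 5.9038 W/m².
ΔT = λ ΔF = 0.90 × 5.90 = 5.3100 K.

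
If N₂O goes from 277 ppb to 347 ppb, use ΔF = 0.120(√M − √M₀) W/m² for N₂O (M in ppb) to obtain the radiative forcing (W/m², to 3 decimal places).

ΔF = 0.238 W/m²

N₂O: 0.120 × (√347 − √277) = 0.120 × (18.6279 − 16.6433) = 0.120 × 1.9846 = 0.2382 W/m².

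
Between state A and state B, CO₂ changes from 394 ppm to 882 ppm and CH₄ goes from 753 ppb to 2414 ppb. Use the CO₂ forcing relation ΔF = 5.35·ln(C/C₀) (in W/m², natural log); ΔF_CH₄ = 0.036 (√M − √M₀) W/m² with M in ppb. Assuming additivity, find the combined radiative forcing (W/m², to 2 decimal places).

ΔF = 5.09 W/m²

CO₂: 5.35 × ln(882/394) = 5.35 × ln(2.23858) = 5.35 × 0.80584 = 4.3112 W/m².
CH₄: 0.036 × (√2414 − √753) = 0.036 × (49.1325 − 27.4408) = 0.036 × 21.6917 = 0.7809 W/m².
Total ΔF = 4.3112 + 0.7809 = 5.0921 W/m².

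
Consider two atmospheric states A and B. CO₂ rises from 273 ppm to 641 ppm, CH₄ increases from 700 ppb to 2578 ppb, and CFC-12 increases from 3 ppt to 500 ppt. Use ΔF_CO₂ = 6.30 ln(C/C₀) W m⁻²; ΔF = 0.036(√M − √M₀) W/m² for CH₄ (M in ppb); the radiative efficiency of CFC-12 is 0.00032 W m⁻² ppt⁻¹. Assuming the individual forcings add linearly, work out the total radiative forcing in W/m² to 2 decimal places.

ΔF = 6.41 W/m²

CO₂: 6.30 × ln(641/273) = 6.30 × ln(2.34799) = 6.30 × 0.85356 = 5.3774 W/m².
CH₄: 0.036 × (√2578 − √700) = 0.036 × (50.7740 − 26.4575) = 0.036 × 24.3165 = 0.8754 W/m².
CFC-12: ΔF = 0.00032 × (500 − 3) = 0.00032 × 497 = 0.1590 W/m².
Total ΔF = 5.3774 + 0.8754 + 0.1590 = 6.4118 W/m².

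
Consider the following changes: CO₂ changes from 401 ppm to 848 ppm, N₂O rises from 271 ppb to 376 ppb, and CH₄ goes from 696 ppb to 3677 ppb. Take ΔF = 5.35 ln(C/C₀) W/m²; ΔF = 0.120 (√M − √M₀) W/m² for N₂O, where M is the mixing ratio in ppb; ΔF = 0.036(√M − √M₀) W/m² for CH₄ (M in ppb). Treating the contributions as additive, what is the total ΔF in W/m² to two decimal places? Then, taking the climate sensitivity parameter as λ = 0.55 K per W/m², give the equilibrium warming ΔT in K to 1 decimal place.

CO₂: 5.35 × ln(848/401) = 5.35 × ln(2.11471) = 5.35 × 0.74892 = 4.0067 W/m².
N₂O: 0.120 × (√376 − √271) = 0.120 × (19.3907 − 16.4621) = 0.120 × 2.9286 = 0.3514 W/m².
CH₄: 0.036 × (√3677 − √696) = 0.036 × (60.6383 − 26.3818) = 0.036 × 34.2565 = 1.2332 W/m².
Total ΔF = 4.0067 + 0.3514 + 1.2332 = 5.5913 W/m².
ΔT = λ ΔF = 0.55 × 5.59 = 3.0745 K.

ΔF = 5.59 W/m²; ΔT = 3.1 K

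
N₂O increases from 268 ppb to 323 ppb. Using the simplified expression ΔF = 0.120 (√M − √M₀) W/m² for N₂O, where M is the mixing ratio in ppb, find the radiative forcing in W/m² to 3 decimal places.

ΔF = 0.192 W/m²

N₂O: 0.120 × (√323 − √268) = 0.120 × (17.9722 − 16.3707) = 0.120 × 1.6015 = 0.1922 W/m².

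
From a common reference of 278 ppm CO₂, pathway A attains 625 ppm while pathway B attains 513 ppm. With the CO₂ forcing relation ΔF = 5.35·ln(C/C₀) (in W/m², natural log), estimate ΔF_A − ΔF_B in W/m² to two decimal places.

ΔF_A − ΔF_B = 1.06 W/m²

ΔF_A = 5.35 ln(625/278) = 5.35 × 0.81013 = 4.3342 W/m².
ΔF_B = 5.35 ln(513/278) = 5.35 × 0.61265 = 3.2777 W/m².
Difference: 4.3342 − 3.2777 = 1.0565 W/m².
(Equivalently, ΔF_A − ΔF_B = 5.35 ln(625/513) = 5.35 × 0.19748 = 1.0565 W/m².)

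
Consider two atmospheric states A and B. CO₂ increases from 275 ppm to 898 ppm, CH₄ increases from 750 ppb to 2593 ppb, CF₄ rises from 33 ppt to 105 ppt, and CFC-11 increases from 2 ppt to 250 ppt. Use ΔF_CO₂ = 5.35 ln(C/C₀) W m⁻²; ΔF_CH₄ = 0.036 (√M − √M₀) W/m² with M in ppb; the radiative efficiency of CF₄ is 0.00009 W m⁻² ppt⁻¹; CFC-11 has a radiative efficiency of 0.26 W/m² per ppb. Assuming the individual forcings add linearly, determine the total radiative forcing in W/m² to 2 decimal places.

CO₂: 5.35 × ln(898/275) = 5.35 × ln(3.26545) = 5.35 × 1.18340 = 6.3312 W/m².
CH₄: 0.036 × (√2593 − √750) = 0.036 × (50.9215 − 27.3861) = 0.036 × 23.5354 = 0.8473 W/m².
CF₄: ΔF = 0.00009 × (105 − 33) = 0.00009 × 72 = 0.0065 W/m².
CFC-11: Δ = 250 − 2 = 248 ppt = 0.248 ppb; ΔF = 0.26 × 0.248 = 0.0645 W/m².
Total ΔF = 6.3312 + 0.8473 + 0.0065 + 0.0645 = 7.2495 W/m².

ΔF = 7.25 W/m²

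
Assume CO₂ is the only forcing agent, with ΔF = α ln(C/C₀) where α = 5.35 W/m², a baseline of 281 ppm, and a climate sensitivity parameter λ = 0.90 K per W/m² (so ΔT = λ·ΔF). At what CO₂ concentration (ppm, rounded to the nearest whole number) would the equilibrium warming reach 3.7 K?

C ≈ 606 ppm

Required forcing: ΔF = ΔT/λ = 3.7/0.90 = 4.1111 W/m².
Then ln(C/281) = ΔF/5.35 = 4.1111/5.35 = 0.76843.
So C = 281 × e^0.76843 = 281 × 2.15638 = 605.94 ppm.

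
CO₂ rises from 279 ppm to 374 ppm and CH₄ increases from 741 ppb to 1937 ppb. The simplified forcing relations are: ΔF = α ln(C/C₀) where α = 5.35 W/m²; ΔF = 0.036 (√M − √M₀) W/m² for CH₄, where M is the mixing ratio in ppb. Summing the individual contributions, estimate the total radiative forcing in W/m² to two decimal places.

CO₂: 5.35 × ln(374/279) = 5.35 × ln(1.34050) = 5.35 × 0.29304 = 1.5678 W/m².
CH₄: 0.036 × (√1937 − √741) = 0.036 × (44.0114 − 27.2213) = 0.036 × 16.7901 = 0.6044 W/m².
Total ΔF = 1.5678 + 0.6044 = 2.1722 W/m².

ΔF = 2.17 W/m²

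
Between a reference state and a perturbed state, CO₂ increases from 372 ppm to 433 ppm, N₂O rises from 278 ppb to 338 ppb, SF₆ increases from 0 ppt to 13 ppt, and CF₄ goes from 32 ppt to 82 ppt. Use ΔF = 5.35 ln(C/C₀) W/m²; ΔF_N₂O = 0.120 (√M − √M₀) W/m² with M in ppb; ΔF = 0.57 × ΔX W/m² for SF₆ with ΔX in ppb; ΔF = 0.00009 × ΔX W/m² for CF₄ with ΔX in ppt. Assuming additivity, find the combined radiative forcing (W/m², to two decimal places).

CO₂: 5.35 × ln(433/372) = 5.35 × ln(1.16398) = 5.35 × 0.15185 = 0.8124 W/m².
N₂O: 0.120 × (√338 − √278) = 0.120 × (18.3848 − 16.6733) = 0.120 × 1.7115 = 0.2054 W/m².
SF₆: Δ = 13 − 0 = 13 ppt = 0.013 ppb; ΔF = 0.57 × 0.013 = 0.0074 W/m².
CF₄: ΔF = 0.00009 × (82 − 32) = 0.00009 × 50 = 0.0045 W/m².
Total ΔF = 0.8124 + 0.2054 + 0.0074 + 0.0045 = 1.0297 W/m².

ΔF = 1.03 W/m²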